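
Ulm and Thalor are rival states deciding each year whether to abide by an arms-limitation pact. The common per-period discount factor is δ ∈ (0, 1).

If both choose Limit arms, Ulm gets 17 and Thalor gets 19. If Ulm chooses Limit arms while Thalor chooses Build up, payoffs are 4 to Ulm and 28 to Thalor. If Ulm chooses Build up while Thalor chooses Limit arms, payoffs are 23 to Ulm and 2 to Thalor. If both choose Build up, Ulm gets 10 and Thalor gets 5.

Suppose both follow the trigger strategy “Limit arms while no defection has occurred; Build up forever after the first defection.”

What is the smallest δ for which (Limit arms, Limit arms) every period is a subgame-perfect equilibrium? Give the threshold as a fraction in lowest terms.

Ulm: cooperation gives 17 each period; deviation gives 23 once then 10 forever.
  17/(1−δ) ≥ 23 + 10δ/(1−δ) ⇒ δ ≥ 6/13.
Thalor: cooperation gives 19 each period; deviation gives 28 once then 5 forever.
  δ ≥ 9/23.
Both must hold, so the binding constraint is Ulm's: δ ≥ 6/13.

6/13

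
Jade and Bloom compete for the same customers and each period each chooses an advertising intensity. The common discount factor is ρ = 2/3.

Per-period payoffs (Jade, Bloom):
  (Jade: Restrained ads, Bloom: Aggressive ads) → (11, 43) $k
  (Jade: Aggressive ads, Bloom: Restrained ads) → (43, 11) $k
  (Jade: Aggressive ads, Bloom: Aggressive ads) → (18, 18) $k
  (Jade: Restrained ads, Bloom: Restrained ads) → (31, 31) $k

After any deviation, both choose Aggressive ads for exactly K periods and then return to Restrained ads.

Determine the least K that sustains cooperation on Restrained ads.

Need Σ_{k=1}^{K} ρ^k ≥ (43−31)/(31−18) = 0.9231 at ρ = 2/3.
At K = 1 the sum is 0.6667 < 0.9231; at K = 2 it is 1.1111 ≥ 0.9231.
So the minimum punishment length is K = 2.

2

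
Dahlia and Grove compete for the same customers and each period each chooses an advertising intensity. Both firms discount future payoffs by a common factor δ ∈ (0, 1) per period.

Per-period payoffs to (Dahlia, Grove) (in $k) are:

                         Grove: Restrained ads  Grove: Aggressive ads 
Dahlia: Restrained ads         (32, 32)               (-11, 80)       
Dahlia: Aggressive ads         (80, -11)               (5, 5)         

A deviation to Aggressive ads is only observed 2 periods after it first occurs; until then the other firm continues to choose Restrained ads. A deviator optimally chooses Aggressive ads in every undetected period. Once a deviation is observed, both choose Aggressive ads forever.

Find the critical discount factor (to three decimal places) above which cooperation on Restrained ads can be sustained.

0.800

The best deviation is to choose Aggressive ads for all 2 undetected periods, earning 80 each, then 5 forever once detected.
Deviation value: 80(1−δ^2)/(1−δ) + 5δ^2/(1−δ); cooperation value: 32/(1−δ).
IC: 32 ≥ 80(1−δ^2) + 5δ^2 = 80 − 75δ^2.
So δ^2 ≥ 48/75 = 16/25, giving δ ≥ (16/25)^(1/2) ≈ 0.800.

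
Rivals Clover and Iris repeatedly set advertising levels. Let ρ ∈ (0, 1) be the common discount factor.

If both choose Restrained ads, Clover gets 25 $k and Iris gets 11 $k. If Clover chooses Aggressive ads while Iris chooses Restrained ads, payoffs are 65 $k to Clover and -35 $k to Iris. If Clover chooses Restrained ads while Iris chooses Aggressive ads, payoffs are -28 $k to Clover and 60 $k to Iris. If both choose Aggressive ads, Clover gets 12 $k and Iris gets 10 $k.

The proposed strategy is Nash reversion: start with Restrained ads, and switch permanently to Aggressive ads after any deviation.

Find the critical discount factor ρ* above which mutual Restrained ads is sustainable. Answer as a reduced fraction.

Clover: cooperation gives 25 each period; deviation gives 65 once then 12 forever.
  25/(1−ρ) ≥ 65 + 12ρ/(1−ρ) ⇒ ρ ≥ 40/53.
Iris: cooperation gives 11 each period; deviation gives 60 once then 10 forever.
  ρ ≥ 49/50.
Both must hold, so the binding constraint is Iris's: ρ ≥ 49/50.

49/50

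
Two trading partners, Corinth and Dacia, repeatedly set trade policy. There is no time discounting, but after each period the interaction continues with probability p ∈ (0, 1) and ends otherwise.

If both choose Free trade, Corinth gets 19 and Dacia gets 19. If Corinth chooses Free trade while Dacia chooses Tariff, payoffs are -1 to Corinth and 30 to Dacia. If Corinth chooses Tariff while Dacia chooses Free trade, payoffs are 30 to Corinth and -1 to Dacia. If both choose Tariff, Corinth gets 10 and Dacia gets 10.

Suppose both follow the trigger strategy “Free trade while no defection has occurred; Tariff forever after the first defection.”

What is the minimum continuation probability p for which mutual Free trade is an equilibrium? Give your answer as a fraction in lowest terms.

With no time discounting, the continuation probability p plays the role of the discount factor.
Grim-trigger IC: 19/(1−p) ≥ 30 + 10p/(1−p) ⇒ p ≥ (30−19)/(30−10) = 11/20.

11/20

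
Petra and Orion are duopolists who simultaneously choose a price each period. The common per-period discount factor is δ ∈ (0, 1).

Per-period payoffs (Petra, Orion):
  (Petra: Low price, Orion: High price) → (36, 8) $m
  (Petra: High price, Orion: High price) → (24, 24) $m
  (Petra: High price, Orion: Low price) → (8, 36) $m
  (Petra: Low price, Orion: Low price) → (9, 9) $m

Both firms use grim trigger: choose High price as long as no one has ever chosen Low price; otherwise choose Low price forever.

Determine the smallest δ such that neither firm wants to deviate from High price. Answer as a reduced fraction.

Cooperation forever yields 24 each period: 24/(1−δ).
Deviating yields 36 once, then 9 forever: 36 + 9δ/(1−δ).
No profitable deviation requires 24/(1−δ) ≥ 36 + 9δ/(1−δ).
Multiplying by (1−δ): 24 ≥ 36(1−δ) + 9δ = 36 − 27δ.
So 27δ ≥ 12, i.e. δ ≥ 12/27 = 4/9.

4/9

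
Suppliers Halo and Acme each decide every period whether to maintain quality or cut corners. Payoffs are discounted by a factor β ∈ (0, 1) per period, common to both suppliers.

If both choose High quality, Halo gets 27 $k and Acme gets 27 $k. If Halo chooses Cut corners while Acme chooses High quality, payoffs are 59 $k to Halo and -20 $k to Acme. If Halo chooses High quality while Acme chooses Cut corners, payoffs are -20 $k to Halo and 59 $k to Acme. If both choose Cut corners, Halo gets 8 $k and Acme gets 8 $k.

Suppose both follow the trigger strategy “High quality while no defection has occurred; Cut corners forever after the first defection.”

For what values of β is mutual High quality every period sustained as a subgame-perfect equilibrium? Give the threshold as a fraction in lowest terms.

Under grim trigger the critical discount factor is (T−C)/(T−P) with T = 59, C = 27, P = 8.
β* = (59−27)/(59−8) = 32/51.

32/51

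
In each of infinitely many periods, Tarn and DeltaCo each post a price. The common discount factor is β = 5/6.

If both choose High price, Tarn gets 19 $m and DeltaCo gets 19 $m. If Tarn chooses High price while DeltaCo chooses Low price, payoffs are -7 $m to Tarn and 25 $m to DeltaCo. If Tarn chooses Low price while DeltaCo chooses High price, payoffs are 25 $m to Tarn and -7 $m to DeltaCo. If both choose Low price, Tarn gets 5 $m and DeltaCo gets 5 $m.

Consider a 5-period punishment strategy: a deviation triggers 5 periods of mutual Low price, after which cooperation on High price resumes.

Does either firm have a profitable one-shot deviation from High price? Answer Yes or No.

No

IC: β+…+β^5 ≥ (25−19)/(19−5) = 3/7.
At β = 5/6: partial sum = 2.9906 ≥ 0.4286. Cooperation sustainable.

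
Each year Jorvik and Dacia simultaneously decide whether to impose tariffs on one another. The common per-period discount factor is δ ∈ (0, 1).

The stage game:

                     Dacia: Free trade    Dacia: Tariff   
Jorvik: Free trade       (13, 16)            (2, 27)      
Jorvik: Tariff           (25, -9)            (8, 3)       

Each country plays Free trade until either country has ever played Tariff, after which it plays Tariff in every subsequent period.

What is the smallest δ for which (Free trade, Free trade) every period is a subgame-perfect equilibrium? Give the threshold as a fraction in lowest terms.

12/17

Jorvik: cooperation gives 13 each period; deviation gives 25 once then 8 forever.
  13/(1−δ) ≥ 25 + 8δ/(1−δ) ⇒ δ ≥ 12/17.
Dacia: cooperation gives 16 each period; deviation gives 27 once then 3 forever.
  δ ≥ 11/24.
Both must hold, so the binding constraint is Jorvik's: δ ≥ 12/17.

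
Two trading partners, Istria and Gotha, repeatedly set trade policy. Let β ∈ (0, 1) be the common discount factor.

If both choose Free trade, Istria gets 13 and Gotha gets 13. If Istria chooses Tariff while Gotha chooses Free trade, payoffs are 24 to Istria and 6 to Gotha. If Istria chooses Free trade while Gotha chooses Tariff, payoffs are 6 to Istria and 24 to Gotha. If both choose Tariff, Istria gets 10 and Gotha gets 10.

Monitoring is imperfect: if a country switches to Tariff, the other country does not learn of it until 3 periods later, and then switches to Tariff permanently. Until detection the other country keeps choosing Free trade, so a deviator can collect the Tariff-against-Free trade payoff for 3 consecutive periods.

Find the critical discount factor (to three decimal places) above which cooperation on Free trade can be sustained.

Deviating for the 3 undetected periods gains 24−13 = 11 per period over cooperation, then loses 13−10 = 3 per period forever once punishment starts.
Gain: 11(1 + β + … + β^2); loss: 3·β^3/(1−β).
No profitable deviation ⇔ 11(1−β^3) ≤ 3·β^3, i.e. β^3 ≥ 11/(11+3) = 11/14.
Hence β ≥ (11/14)^(1/3) ≈ 0.923.

0.923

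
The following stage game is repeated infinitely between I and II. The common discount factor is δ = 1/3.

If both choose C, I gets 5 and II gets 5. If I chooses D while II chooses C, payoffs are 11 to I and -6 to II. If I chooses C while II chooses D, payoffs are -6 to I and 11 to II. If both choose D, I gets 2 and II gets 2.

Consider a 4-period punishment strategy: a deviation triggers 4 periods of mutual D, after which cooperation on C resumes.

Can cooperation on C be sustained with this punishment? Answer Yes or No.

No

A one-shot deviation gives 11 now, then 2 for 4 periods, then back to 5.
Gain from deviating: (11−5) today; loss: (5−2) in each of the next 4 periods.
No-deviation condition: (5−2)(δ+…+δ^4) ≥ 11−5, i.e. δ+…+δ^4 ≥ 2.
At δ = 1/3: δ+…+δ^4 = 0.4938 < 2.0000.
So cooperation is not sustainable.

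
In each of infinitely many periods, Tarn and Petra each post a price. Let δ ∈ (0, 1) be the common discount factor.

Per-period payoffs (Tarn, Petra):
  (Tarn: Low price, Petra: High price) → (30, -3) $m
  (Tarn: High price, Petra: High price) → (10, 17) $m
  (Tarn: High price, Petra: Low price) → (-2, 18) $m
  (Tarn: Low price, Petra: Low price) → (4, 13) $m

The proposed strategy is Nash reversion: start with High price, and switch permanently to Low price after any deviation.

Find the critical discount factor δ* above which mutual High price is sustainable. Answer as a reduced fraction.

Tarn's threshold: (30−10)/(30−4) = 10/13.
Petra's threshold: (18−17)/(18−13) = 1/5.
10/13 > 1/5, so Tarn binds and δ* = 10/13.

10/13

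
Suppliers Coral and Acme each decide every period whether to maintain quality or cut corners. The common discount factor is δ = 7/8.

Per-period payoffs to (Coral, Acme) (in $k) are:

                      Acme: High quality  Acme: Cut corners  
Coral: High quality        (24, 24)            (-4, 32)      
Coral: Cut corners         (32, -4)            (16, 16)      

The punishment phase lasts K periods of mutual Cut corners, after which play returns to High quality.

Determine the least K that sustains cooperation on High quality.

2

IC: δ(1−δ^K)/(1−δ) ≥ (32−24)/(24−16) = 1.
With δ = 7/8: need 1 − δ^K ≥ 1·(1−7/8)/(7/8), i.e. δ^K ≤ 0.8571.
Since (7/8)^1 = 0.8750 and (7/8)^2 = 0.7656, the smallest such K is 2.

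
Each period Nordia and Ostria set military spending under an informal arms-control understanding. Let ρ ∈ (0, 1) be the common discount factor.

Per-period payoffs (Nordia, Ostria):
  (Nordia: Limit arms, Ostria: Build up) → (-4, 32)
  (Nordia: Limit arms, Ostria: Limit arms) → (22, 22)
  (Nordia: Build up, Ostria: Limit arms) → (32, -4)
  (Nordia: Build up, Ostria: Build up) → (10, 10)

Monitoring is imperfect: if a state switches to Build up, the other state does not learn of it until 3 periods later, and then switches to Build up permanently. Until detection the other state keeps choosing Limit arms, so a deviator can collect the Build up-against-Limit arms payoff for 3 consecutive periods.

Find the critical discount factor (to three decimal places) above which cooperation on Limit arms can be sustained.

0.769

A deviator earns 32 for 3 periods, then 10 forever; cooperating earns 22 forever. Multiplying the IC by (1−ρ):
22 ≥ 32(1−ρ^3) + 10ρ^3, so 22·ρ^3 ≥ 10 and ρ^3 ≥ 5/11.
ρ ≥ (5/11)^(1/3) ≈ 0.769.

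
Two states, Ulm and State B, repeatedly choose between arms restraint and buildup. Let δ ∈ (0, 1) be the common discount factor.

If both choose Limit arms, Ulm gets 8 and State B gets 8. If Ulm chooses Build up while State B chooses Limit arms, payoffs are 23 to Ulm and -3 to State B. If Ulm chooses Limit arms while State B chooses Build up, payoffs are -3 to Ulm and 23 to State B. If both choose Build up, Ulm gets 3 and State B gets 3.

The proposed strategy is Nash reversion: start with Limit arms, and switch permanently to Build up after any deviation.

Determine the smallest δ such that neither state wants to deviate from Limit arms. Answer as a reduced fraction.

3/4

One-period gain from deviating is 23 − 8 = 15. The loss is 8 − 3 = 5 in every subsequent period, with present value 5·δ/(1−δ).
Deviation is unprofitable when 5·δ/(1−δ) ≥ 15, i.e. δ/(1−δ) ≥ 3.
Equivalently δ ≥ 15/(15+5) = 3/4.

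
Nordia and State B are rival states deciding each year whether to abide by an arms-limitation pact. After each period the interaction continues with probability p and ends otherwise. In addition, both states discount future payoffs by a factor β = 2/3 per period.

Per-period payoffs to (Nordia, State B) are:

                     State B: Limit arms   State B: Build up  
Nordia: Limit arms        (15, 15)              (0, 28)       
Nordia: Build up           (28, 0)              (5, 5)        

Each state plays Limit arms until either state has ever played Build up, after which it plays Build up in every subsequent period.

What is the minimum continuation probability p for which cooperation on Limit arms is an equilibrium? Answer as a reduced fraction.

With continuation probability p and discount β, the effective per-period discount factor is βp.
Grim-trigger IC: βp ≥ (28−15)/(28−5) = 13/23.
So p ≥ (13/23)/(2/3) = 39/46.

39/46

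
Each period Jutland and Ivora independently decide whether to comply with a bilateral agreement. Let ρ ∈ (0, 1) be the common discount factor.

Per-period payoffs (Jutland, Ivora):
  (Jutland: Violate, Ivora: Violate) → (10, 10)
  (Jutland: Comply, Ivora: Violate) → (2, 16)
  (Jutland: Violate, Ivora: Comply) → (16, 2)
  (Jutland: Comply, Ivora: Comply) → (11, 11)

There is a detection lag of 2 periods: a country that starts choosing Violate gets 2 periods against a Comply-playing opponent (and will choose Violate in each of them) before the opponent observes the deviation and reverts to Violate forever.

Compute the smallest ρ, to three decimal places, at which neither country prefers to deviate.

The best deviation is to choose Violate for all 2 undetected periods, earning 16 each, then 10 forever once detected.
Deviation value: 16(1−ρ^2)/(1−ρ) + 10ρ^2/(1−ρ); cooperation value: 11/(1−ρ).
IC: 11 ≥ 16(1−ρ^2) + 10ρ^2 = 16 − 6ρ^2.
So ρ^2 ≥ 5/6, giving ρ ≥ (5/6)^(1/2) ≈ 0.913.

0.913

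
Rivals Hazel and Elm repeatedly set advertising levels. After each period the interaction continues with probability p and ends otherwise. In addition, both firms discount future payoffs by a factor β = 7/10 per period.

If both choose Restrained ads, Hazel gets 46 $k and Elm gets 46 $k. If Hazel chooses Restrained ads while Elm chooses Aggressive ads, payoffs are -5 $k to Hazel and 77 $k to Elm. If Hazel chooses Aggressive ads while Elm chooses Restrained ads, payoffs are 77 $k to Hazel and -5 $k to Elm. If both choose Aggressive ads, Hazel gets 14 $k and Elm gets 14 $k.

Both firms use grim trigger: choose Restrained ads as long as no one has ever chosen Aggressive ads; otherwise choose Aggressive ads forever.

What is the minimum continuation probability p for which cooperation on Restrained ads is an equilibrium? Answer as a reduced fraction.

310/441

With continuation probability p and discount β, the effective per-period discount factor is βp.
Grim-trigger IC: βp ≥ (77−46)/(77−14) = 31/63.
So p ≥ (31/63)/(7/10) = 310/441.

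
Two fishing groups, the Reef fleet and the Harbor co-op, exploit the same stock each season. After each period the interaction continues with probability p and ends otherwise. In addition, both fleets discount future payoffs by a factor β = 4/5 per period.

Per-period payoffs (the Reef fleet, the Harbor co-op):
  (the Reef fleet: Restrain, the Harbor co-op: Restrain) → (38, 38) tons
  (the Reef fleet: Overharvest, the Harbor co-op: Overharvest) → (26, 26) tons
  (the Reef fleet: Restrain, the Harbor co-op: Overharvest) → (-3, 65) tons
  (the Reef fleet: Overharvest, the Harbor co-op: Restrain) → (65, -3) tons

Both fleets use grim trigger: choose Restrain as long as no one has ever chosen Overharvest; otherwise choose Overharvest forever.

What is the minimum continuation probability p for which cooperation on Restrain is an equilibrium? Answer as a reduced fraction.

Expected continuation weight on next period's payoff is β·p = 4/5·p, which plays the role of the discount factor.
Cooperation requires 4/5·p ≥ (65−38)/(65−26) = 9/13, hence p ≥ 45/52.

45/52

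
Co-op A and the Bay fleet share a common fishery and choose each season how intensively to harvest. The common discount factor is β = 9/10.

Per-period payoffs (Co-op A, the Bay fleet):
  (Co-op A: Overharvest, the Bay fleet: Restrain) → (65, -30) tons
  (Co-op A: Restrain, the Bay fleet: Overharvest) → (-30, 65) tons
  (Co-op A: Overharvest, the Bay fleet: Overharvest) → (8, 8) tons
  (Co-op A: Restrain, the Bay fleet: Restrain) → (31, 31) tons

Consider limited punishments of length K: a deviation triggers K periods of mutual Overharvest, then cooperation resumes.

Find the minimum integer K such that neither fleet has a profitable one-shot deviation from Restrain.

2

IC: β(1−β^K)/(1−β) ≥ (65−31)/(31−8) = 34/23.
With β = 9/10: need 1 − β^K ≥ 34/23·(1−9/10)/(9/10), i.e. β^K ≤ 0.8357.
Since (9/10)^1 = 0.9000 and (9/10)^2 = 0.8100, the smallest such K is 2.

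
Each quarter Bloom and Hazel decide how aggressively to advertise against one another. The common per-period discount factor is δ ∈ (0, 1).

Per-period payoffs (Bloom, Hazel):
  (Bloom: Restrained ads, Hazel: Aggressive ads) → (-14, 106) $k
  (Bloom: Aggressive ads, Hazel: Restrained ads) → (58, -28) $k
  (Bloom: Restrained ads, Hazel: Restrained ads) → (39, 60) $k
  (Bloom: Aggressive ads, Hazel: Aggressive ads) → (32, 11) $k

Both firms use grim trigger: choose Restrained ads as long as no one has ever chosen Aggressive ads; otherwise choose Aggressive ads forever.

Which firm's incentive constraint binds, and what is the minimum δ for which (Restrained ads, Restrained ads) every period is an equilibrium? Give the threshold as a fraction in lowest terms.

Bloom; δ ≥ 19/26

Bloom: cooperation gives 39 each period; deviation gives 58 once then 32 forever.
  39/(1−δ) ≥ 58 + 32δ/(1−δ) ⇒ δ ≥ 19/26.
Hazel: cooperation gives 60 each period; deviation gives 106 once then 11 forever.
  δ ≥ 46/95.
Both must hold, so the binding constraint is Bloom's: δ ≥ 19/26.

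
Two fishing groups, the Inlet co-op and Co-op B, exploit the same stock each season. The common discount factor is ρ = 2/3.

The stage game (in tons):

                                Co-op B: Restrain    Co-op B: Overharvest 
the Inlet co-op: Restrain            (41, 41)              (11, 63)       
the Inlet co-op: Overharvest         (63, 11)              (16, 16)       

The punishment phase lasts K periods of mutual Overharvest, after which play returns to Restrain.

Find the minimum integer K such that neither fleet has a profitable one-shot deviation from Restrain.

2

No profitable deviation requires (41−16)(ρ+…+ρ^K) ≥ 63−41, i.e. ρ+…+ρ^K ≥ 22/25 ≈ 0.8800.
With ρ = 2/3, the partial sums are K=1: 0.6667, K=2: 1.1111.
K = 2 is the first length at which the sum reaches 0.8800.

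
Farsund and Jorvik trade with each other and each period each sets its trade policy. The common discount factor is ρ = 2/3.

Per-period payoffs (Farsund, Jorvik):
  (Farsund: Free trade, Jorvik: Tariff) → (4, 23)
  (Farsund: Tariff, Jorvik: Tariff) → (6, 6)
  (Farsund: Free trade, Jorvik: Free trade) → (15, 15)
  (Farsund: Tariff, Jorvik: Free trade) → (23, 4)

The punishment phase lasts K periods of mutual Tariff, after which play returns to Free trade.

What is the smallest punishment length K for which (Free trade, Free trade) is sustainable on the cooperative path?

Need Σ_{k=1}^{K} ρ^k ≥ (23−15)/(15−6) = 0.8889 at ρ = 2/3.
At K = 1 the sum is 0.6667 < 0.8889; at K = 2 it is 1.1111 ≥ 0.8889.
So the minimum punishment length is K = 2.

2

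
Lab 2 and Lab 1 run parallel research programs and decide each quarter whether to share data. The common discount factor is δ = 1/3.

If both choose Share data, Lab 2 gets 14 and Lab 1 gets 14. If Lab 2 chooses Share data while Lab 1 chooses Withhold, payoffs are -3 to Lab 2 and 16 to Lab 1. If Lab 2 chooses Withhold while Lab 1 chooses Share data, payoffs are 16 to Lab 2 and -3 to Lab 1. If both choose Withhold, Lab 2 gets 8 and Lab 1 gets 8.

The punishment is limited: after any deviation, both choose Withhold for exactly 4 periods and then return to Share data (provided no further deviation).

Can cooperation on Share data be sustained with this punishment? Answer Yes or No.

Yes

Comparing payoff streams over the 5 periods until play realigns: cooperate → 14(1+δ+…+δ^4); deviate → 16 + 8(δ+…+δ^4).
Cooperation is sustained iff (14−8)(δ+…+δ^4) ≥ 16−14.
δ+…+δ^4 = 1/3·(1−(1/3)^4)/(1−1/3) = 0.4938, and (16−14)/(14−8) = 0.3333.
0.4938 ≥ 0.3333, so cooperation is sustainable.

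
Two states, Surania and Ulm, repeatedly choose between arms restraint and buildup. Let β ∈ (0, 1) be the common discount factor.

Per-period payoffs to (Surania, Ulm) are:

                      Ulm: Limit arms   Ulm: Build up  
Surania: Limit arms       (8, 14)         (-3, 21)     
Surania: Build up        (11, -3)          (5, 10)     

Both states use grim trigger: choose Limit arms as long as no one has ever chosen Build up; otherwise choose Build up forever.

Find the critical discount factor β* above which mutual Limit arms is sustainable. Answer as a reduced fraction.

7/11

Surania: cooperation gives 8 each period; deviation gives 11 once then 5 forever.
  8/(1−β) ≥ 11 + 5β/(1−β) ⇒ β ≥ 3/6 = 1/2.
Ulm: cooperation gives 14 each period; deviation gives 21 once then 10 forever.
  β ≥ 7/11.
Both must hold, so the binding constraint is Ulm's: β ≥ 7/11.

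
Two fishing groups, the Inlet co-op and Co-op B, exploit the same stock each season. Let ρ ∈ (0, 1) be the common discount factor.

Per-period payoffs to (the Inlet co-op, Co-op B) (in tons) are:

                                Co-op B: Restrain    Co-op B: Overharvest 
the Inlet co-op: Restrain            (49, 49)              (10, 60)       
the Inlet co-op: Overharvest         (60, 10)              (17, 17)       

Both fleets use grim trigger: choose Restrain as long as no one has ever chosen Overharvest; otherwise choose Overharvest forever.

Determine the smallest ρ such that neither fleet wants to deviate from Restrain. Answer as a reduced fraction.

11/43

Under grim trigger the critical discount factor is (T−C)/(T−P) with T = 60, C = 49, P = 17.
ρ* = (60−49)/(60−17) = 11/43.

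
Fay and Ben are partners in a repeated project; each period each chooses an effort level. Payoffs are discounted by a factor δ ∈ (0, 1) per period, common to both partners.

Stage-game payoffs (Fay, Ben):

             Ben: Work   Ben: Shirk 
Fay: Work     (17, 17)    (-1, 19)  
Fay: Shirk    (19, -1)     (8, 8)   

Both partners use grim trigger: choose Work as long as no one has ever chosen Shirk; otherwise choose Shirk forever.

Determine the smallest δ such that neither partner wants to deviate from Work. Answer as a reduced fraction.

2/11

Cooperation forever yields 17 each period: 17/(1−δ).
Deviating yields 19 once, then 8 forever: 19 + 8δ/(1−δ).
No profitable deviation requires 17/(1−δ) ≥ 19 + 8δ/(1−δ).
Multiplying by (1−δ): 17 ≥ 19(1−δ) + 8δ = 19 − 11δ.
So 11δ ≥ 2, i.e. δ ≥ 2/11.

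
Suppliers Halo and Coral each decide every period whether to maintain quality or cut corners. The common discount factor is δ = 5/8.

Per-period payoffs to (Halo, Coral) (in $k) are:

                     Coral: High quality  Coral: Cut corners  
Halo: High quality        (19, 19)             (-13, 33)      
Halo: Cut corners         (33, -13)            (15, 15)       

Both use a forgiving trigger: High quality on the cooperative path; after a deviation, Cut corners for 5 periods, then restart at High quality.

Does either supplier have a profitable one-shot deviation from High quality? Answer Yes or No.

Yes

Comparing payoff streams over the 6 periods until play realigns: cooperate → 19(1+δ+…+δ^5); deviate → 33 + 15(δ+…+δ^5).
Cooperation is sustained iff (19−15)(δ+…+δ^5) ≥ 33−19.
δ+…+δ^5 = 5/8·(1−(5/8)^5)/(1−5/8) = 1.5077, and (33−19)/(19−15) = 3.5000.
1.5077 < 3.5000, so cooperation is not sustainable.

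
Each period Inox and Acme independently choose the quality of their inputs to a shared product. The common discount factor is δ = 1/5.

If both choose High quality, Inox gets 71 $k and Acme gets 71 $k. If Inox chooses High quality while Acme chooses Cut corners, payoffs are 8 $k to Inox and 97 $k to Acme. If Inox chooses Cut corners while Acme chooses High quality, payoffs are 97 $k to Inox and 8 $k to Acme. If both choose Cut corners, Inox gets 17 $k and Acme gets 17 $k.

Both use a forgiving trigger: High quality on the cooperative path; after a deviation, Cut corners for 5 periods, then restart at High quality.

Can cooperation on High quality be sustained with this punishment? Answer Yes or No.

No

A one-shot deviation gives 97 now, then 17 for 5 periods, then back to 71.
Gain from deviating: (97−71) today; loss: (71−17) in each of the next 5 periods.
No-deviation condition: (71−17)(δ+…+δ^5) ≥ 97−71, i.e. δ+…+δ^5 ≥ 13/27.
At δ = 1/5: δ+…+δ^5 = 0.2499 < 0.4815.
So cooperation is not sustainable.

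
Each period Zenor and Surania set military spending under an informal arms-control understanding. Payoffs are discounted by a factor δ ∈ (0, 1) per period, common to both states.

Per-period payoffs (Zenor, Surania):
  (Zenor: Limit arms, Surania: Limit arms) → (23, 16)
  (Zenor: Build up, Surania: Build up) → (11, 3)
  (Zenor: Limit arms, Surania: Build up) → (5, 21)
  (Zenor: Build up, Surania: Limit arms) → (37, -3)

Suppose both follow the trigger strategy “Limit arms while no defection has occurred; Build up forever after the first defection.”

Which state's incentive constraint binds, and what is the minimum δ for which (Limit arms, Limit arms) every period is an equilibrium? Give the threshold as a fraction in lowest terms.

Zenor; δ ≥ 7/13

For Zenor: deviation gain 37−23 = 14, per-period punishment loss 23−11 = 12. IC gives δ ≥ 14/26 = 7/13.
For Surania: gain 5, loss 13 per period, so δ ≥ 5/18.
The tighter constraint is Zenor's, so cooperation needs δ ≥ 7/13.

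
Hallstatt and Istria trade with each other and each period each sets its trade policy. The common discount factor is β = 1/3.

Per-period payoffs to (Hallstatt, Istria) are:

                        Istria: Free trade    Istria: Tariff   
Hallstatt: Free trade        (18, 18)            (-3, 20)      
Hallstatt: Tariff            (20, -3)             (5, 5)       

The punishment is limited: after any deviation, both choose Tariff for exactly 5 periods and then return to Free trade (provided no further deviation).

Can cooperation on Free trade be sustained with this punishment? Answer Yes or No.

Yes

IC: β+…+β^5 ≥ (20−18)/(18−5) = 2/13.
At β = 1/3: partial sum = 0.4979 ≥ 0.1538. Cooperation sustainable.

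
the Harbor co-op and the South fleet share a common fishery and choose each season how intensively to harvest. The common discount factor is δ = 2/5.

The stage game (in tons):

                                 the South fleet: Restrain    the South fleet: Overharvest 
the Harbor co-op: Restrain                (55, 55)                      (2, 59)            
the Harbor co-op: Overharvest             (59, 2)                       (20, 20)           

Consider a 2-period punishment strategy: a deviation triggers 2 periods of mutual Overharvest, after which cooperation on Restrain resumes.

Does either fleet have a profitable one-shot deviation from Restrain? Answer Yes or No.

Comparing payoff streams over the 3 periods until play realigns: cooperate → 55(1+δ+…+δ^2); deviate → 59 + 20(δ+…+δ^2).
Cooperation is sustained iff (55−20)(δ+…+δ^2) ≥ 59−55.
δ+…+δ^2 = 2/5·(1−(2/5)^2)/(1−2/5) = 0.5600, and (59−55)/(55−20) = 0.1143.
0.5600 ≥ 0.1143, so cooperation is sustainable.

No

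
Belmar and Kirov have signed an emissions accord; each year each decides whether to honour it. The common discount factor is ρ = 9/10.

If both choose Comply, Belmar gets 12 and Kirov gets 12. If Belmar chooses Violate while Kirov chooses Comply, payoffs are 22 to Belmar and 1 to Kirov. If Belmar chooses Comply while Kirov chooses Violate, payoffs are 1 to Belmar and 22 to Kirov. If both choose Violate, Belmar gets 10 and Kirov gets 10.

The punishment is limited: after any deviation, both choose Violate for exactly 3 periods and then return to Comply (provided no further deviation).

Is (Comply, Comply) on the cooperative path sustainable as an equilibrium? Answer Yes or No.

No

Comparing payoff streams over the 4 periods until play realigns: cooperate → 12(1+ρ+…+ρ^3); deviate → 22 + 10(ρ+…+ρ^3).
Cooperation is sustained iff (12−10)(ρ+…+ρ^3) ≥ 22−12.
ρ+…+ρ^3 = 9/10·(1−(9/10)^3)/(1−9/10) = 2.4390, and (22−12)/(12−10) = 5.0000.
2.4390 < 5.0000, so cooperation is not sustainable.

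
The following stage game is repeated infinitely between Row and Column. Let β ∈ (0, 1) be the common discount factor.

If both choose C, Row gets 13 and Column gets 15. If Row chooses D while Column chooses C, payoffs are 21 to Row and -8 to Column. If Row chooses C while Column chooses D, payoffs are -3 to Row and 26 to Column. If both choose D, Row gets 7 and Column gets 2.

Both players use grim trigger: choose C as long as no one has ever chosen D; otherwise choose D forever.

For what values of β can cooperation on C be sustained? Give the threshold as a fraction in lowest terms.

4/7

Row: cooperation gives 13 each period; deviation gives 21 once then 7 forever.
  13/(1−β) ≥ 21 + 7β/(1−β) ⇒ β ≥ 8/14 = 4/7.
Column: cooperation gives 15 each period; deviation gives 26 once then 2 forever.
  β ≥ 11/24.
Both must hold, so the binding constraint is Row's: β ≥ 4/7.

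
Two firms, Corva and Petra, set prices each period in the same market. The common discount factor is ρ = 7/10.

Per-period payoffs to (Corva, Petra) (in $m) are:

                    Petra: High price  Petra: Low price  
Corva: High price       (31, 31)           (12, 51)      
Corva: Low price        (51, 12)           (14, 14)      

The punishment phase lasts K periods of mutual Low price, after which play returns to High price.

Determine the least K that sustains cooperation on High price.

2

Need Σ_{k=1}^{K} ρ^k ≥ (51−31)/(31−14) = 1.1765 at ρ = 7/10.
At K = 1 the sum is 0.7000 < 1.1765; at K = 2 it is 1.1900 ≥ 1.1765.
So the minimum punishment length is K = 2.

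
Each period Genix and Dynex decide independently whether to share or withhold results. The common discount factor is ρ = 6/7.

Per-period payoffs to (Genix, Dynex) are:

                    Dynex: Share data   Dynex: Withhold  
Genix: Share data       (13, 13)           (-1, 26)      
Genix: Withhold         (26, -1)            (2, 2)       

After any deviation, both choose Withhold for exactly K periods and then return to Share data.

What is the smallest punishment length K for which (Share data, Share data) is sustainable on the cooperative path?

2

No profitable deviation requires (13−2)(ρ+…+ρ^K) ≥ 26−13, i.e. ρ+…+ρ^K ≥ 13/11 ≈ 1.1818.
With ρ = 6/7, the partial sums are K=1: 0.8571, K=2: 1.5918.
K = 2 is the first length at which the sum reaches 1.1818.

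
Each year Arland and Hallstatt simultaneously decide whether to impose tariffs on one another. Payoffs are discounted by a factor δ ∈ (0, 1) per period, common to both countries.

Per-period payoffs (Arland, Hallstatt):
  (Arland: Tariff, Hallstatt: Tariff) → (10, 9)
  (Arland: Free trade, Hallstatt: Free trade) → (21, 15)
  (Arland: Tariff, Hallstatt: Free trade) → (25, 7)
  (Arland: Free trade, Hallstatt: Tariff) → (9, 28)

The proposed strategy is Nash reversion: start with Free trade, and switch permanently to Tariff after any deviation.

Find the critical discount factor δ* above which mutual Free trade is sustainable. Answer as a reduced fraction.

Arland's threshold: (25−21)/(25−10) = 4/15.
Hallstatt's threshold: (28−15)/(28−9) = 13/19.
4/15 < 13/19, so Hallstatt binds and δ* = 13/19.

13/19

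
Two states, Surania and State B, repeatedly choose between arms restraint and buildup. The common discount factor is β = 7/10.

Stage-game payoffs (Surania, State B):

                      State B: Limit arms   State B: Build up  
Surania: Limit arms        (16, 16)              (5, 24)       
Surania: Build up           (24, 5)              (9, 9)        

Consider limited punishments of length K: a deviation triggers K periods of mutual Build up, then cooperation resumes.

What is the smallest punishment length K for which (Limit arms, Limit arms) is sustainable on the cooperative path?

No profitable deviation requires (16−9)(β+…+β^K) ≥ 24−16, i.e. β+…+β^K ≥ 8/7 ≈ 1.1429.
With β = 7/10, the partial sums are K=1: 0.7000, K=2: 1.1900.
K = 2 is the first length at which the sum reaches 1.1429.

2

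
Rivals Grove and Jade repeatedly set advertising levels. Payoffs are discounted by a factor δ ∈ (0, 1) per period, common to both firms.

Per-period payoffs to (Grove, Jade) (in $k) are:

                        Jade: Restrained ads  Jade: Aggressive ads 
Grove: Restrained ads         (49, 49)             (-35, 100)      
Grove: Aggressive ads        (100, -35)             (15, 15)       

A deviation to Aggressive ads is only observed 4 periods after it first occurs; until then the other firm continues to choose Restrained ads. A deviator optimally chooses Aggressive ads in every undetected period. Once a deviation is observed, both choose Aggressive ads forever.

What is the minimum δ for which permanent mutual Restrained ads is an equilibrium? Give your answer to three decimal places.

A deviator earns 100 for 4 periods, then 15 forever; cooperating earns 49 forever. Multiplying the IC by (1−δ):
49 ≥ 100(1−δ^4) + 15δ^4, so 85·δ^4 ≥ 51 and δ^4 ≥ 3/5.
δ ≥ (3/5)^(1/4) ≈ 0.880.

0.880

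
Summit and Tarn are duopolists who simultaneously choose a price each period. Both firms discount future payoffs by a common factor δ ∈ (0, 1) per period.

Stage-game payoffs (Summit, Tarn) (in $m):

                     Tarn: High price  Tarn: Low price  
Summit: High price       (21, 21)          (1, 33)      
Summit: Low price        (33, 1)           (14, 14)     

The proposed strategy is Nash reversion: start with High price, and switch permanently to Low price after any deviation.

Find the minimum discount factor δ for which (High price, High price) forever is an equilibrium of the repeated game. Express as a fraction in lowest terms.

Under grim trigger the critical discount factor is (T−C)/(T−P) with T = 33, C = 21, P = 14.
δ* = (33−21)/(33−14) = 12/19.

12/19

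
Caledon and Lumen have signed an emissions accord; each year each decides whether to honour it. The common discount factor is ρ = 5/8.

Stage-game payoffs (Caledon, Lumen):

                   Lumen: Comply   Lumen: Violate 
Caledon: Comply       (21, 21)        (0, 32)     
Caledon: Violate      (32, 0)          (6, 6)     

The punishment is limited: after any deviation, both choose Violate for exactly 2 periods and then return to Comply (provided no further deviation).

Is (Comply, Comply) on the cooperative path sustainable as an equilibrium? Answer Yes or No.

Comparing payoff streams over the 3 periods until play realigns: cooperate → 21(1+ρ+…+ρ^2); deviate → 32 + 6(ρ+…+ρ^2).
Cooperation is sustained iff (21−6)(ρ+…+ρ^2) ≥ 32−21.
ρ+…+ρ^2 = 5/8·(1−(5/8)^2)/(1−5/8) = 1.0156, and (32−21)/(21−6) = 0.7333.
1.0156 ≥ 0.7333, so cooperation is sustainable.

Yes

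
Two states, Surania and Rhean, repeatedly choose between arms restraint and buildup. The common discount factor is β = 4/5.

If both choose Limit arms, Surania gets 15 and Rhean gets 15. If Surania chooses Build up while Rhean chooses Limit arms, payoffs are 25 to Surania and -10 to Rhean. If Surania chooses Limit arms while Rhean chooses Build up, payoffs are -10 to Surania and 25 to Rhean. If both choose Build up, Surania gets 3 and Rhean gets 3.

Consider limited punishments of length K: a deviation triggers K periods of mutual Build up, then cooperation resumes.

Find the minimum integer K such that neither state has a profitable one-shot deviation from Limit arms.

2

No profitable deviation requires (15−3)(β+…+β^K) ≥ 25−15, i.e. β+…+β^K ≥ 5/6 ≈ 0.8333.
With β = 4/5, the partial sums are K=1: 0.8000, K=2: 1.4400.
K = 2 is the first length at which the sum reaches 0.8333.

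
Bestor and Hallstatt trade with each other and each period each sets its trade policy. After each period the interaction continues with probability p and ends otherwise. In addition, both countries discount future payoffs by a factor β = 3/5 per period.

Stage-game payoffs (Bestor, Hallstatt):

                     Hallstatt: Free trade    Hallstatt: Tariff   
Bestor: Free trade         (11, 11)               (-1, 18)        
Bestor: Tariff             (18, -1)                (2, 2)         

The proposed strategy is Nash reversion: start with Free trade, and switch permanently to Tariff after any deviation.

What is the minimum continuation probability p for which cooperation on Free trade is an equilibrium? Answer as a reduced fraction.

35/48

Expected continuation weight on next period's payoff is β·p = 3/5·p, which plays the role of the discount factor.
Cooperation requires 3/5·p ≥ (18−11)/(18−2) = 7/16, hence p ≥ 35/48.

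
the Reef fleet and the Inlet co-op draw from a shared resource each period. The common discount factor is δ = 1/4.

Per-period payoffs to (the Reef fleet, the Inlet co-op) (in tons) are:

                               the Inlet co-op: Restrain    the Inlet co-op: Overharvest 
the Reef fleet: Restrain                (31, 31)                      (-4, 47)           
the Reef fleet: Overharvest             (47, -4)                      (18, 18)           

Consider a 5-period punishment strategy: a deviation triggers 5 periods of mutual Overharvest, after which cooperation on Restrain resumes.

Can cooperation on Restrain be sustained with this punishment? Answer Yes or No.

No

A one-shot deviation gives 47 now, then 18 for 5 periods, then back to 31.
Gain from deviating: (47−31) today; loss: (31−18) in each of the next 5 periods.
No-deviation condition: (31−18)(δ+…+δ^5) ≥ 47−31, i.e. δ+…+δ^5 ≥ 16/13.
At δ = 1/4: δ+…+δ^5 = 0.3330 < 1.2308.
So cooperation is not sustainable.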